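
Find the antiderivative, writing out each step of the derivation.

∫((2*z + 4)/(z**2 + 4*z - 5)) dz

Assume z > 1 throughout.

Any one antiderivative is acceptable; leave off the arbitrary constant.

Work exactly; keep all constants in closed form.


Step 1. Decompose ∫((2*z + 4)/(z**2 + 4*z - 5)) dz by partial fractions, (2*z + 4)/(z**2 + 4*z - 5) = 1/(z + 5) + 1/(z - 1): now ∫(1/(z - 1)) dz + ∫(1/(z + 5)) dz.
Step 2. Evaluate the standard form [assuming z > 1]: now log(z - 1) + ∫(1/(z + 5)) dz.
Step 3. Evaluate the standard form [assuming z > -5]: now log(z - 1) + log(z + 5).
Answer: log(z - 1) + log(z + 5).


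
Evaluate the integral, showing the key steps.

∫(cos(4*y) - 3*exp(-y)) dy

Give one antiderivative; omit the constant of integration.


Step 1. Rewrite: now ∫(-3*exp(-y)) dy + ∫(cos(4*y)) dy.
Step 2. Evaluate the standard form: now ∫(cos(4*y)) dy + 3*exp(-y).
Step 3. Evaluate the standard form: now sin(4*y)/4 + 3*exp(-y).
Answer: sin(4*y)/4 + 3*exp(-y).


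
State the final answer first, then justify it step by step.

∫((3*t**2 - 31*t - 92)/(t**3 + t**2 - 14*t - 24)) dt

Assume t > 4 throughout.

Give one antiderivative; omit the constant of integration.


The answer is -4*log(t - 4) + 3*log(t + 2) + 4*log(t + 3).
Step 1. Decompose ∫((3*t**2 - 31*t - 92)/(t**3 + t**2 - 14*t - 24)) dt by partial fractions, (3*t**2 - 31*t - 92)/(t**3 + t**2 - 14*t - 24) = 4/(t + 3) + 3/(t + 2) - 4/(t - 4): now ∫(-4/(t - 4)) dt + ∫(3/(t + 2)) dt + ∫(4/(t + 3)) dt.
Step 2. Evaluate the standard form [assuming t > -3]: now 4*log(t + 3) + ∫(-4/(t - 4)) dt + ∫(3/(t + 2)) dt.
Step 3. Evaluate the standard form [assuming t > 4]: now -4*log(t - 4) + 4*log(t + 3) + ∫(3/(t + 2)) dt.
Step 4. Evaluate the standard form [assuming t > -2]: now -4*log(t - 4) + 3*log(t + 2) + 4*log(t + 3).
Answer: -4*log(t - 4) + 3*log(t + 2) + 4*log(t + 3).


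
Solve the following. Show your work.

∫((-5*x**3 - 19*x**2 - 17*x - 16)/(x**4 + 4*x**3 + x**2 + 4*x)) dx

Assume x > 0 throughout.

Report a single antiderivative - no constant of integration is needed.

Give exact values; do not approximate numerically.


Step 1. Decompose ∫((-5*x**3 - 19*x**2 - 17*x - 16)/(x**4 + 4*x**3 + x**2 + 4*x)) dx by partial fractions, (-5*x**3 - 19*x**2 - 17*x - 16)/(x**4 + 4*x**3 + x**2 + 4*x) = -3/(x**2 + 1) - 1/(x + 4) - 4/x: now ∫(-4/x) dx + ∫(-1/(x + 4)) dx + ∫(-3/(x**2 + 1)) dx.
Step 2. Evaluate the standard form [assuming x > 0]: now -4*log(x) + ∫(-1/(x + 4)) dx + ∫(-3/(x**2 + 1)) dx.
Step 3. Evaluate the standard form [assuming x > -4]: now -4*log(x) - log(x + 4) + ∫(-3/(x**2 + 1)) dx.
Step 4. Evaluate the standard form: now -4*log(x) - log(x + 4) - 3*atan(x).
Answer: -4*log(x) - log(x + 4) - 3*atan(x).


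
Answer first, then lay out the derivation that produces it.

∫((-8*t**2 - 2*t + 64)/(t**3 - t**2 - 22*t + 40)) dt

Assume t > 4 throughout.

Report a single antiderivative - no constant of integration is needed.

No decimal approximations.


The answer is -4*log(t - 4) - 2*log(t - 2) - 2*log(t + 5).
Step 1. Decompose ∫((-8*t**2 - 2*t + 64)/(t**3 - t**2 - 22*t + 40)) dt by partial fractions, (-8*t**2 - 2*t + 64)/(t**3 - t**2 - 22*t + 40) = -2/(t + 5) - 2/(t - 2) - 4/(t - 4): now ∫(-4/(t - 4)) dt + ∫(-2/(t - 2)) dt + ∫(-2/(t + 5)) dt.
Step 2. Evaluate the standard form [assuming t > -5]: now -2*log(t + 5) + ∫(-4/(t - 4)) dt + ∫(-2/(t - 2)) dt.
Step 3. Evaluate the standard form [assuming t > 2]: now -2*log(t - 2) - 2*log(t + 5) + ∫(-4/(t - 4)) dt.
Step 4. Evaluate the standard form [assuming t > 4]: now -4*log(t - 4) - 2*log(t - 2) - 2*log(t + 5).
Answer: -4*log(t - 4) - 2*log(t - 2) - 2*log(t + 5).


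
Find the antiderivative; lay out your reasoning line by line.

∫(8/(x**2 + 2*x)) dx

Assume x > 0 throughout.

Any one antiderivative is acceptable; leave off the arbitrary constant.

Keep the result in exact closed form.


Step 1. Decompose ∫(8/(x**2 + 2*x)) dx by partial fractions, 8/(x**2 + 2*x) = -4/(x + 2) + 4/x: now ∫(4/x) dx + ∫(-4/(x + 2)) dx.
Step 2. Evaluate the standard form [assuming x > 0]: now 4*log(x) + ∫(-4/(x + 2)) dx.
Step 3. Evaluate the standard form [assuming x > -2]: now 4*log(x) - 4*log(x + 2).
Answer: 4*log(x) - 4*log(x + 2).


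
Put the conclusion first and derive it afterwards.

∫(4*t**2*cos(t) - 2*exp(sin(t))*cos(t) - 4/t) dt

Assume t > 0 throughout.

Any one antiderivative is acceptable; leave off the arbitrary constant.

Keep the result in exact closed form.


The answer is 4*t**2*sin(t) + 8*t*cos(t) - 2*exp(sin(t)) - 4*log(t) - 8*sin(t).
Step 1. Rewrite: now ∫(-4/t) dt + ∫(4*t**2*cos(t)) dt + ∫(-2*exp(sin(t))*cos(t)) dt.
Step 2. Evaluate the standard form [assuming t > 0]: now -4*log(t) + ∫(4*t**2*cos(t)) dt + ∫(-2*exp(sin(t))*cos(t)) dt.
Step 3. Substitute u = sin(t), turning ∫(-2*exp(sin(t))*cos(t)) dt into ∫(-2*exp(u)) du: now -4*log(t) + ∫(4*t**2*cos(t)) dt + ∫(-2*exp(u)) du.
Step 4. Evaluate the standard form: now -2*exp(u) - 4*log(t) + ∫(4*t**2*cos(t)) dt.
Step 5. Substitute back u = sin(t): now -2*exp(sin(t)) - 4*log(t) + ∫(4*t**2*cos(t)) dt.
Step 6. Integrate ∫(4*t**2*cos(t)) dt by parts with u = t**2, dv = (4*cos(t)) dt, so v = 4*sin(t): now 4*t**2*sin(t) - 2*exp(sin(t)) - 4*log(t) + ∫(-8*t*sin(t)) dt.
Step 7. Integrate ∫(-8*t*sin(t)) dt by parts with u = t, dv = (-8*sin(t)) dt, so v = 8*cos(t): now 4*t**2*sin(t) + 8*t*cos(t) - 2*exp(sin(t)) - 4*log(t) + ∫(-8*cos(t)) dt.
Step 8. Evaluate the standard form: now 4*t**2*sin(t) + 8*t*cos(t) - 2*exp(sin(t)) - 4*log(t) - 8*sin(t).
Answer: 4*t**2*sin(t) + 8*t*cos(t) - 2*exp(sin(t)) - 4*log(t) - 8*sin(t).


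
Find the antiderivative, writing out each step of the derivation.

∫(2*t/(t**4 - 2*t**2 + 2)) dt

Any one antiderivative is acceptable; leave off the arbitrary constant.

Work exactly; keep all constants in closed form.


Step 1. Substitute u = t**2 - 1, turning ∫(2*t/(t**4 - 2*t**2 + 2)) dt into ∫(1/(u**2 + 1)) du: now ∫(1/(u**2 + 1)) du.
Step 2. Evaluate the standard form: now atan(u).
Step 3. Substitute back u = t**2 - 1: now atan(t**2 - 1).
Answer: atan(t**2 - 1).


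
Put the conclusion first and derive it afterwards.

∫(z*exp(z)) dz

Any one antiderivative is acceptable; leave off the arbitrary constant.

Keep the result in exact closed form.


The answer is z*exp(z) - exp(z).
Step 1. Integrate ∫(z*exp(z)) dz by parts with u = z, dv = (exp(z)) dz, so v = exp(z): now z*exp(z) + ∫(-exp(z)) dz.
Step 2. Evaluate the standard form: now z*exp(z) - exp(z).
Answer: z*exp(z) - exp(z).


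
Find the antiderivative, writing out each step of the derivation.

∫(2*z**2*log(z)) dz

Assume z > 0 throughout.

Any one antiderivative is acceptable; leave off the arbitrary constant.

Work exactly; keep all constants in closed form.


Step 1. Integrate ∫(2*z**2*log(z)) dz by parts with u = log(z), dv = (2*z**2) dz, so v = 2*z**3/3 [assuming z > 0]: now 2*z**3*log(z)/3 + ∫(-2*z**2/3) dz.
Step 2. Evaluate the standard form: now 2*z**3*log(z)/3 - 2*z**3/9.
Answer: 2*z**3*log(z)/3 - 2*z**3/9.


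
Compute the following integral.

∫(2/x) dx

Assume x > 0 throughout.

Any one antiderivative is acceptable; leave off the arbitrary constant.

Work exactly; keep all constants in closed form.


Answer: 2*log(x).


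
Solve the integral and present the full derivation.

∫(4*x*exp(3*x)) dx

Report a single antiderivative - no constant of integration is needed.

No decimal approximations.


Step 1. Integrate ∫(4*x*exp(3*x)) dx by parts with u = x, dv = (4*exp(3*x)) dx, so v = 4*exp(3*x)/3: now 4*x*exp(3*x)/3 + ∫(-4*exp(3*x)/3) dx.
Step 2. Evaluate the standard form: now 4*x*exp(3*x)/3 - 4*exp(3*x)/9.
Answer: 4*x*exp(3*x)/3 - 4*exp(3*x)/9.


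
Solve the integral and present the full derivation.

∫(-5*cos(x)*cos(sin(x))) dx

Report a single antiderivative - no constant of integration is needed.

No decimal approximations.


Step 1. Substitute u = sin(x), turning ∫(-5*cos(x)*cos(sin(x))) dx into ∫(-5*cos(u)) du: now ∫(-5*cos(u)) du.
Step 2. Evaluate the standard form: now -5*sin(u).
Step 3. Substitute back u = sin(x): now -5*sin(sin(x)).
Answer: -5*sin(sin(x)).


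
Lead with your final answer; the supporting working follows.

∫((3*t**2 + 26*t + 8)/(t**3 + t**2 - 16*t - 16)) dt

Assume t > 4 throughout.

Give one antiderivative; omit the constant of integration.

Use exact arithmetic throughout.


The answer is 4*log(t - 4) + log(t + 1) - 2*log(t + 4).
Step 1. Decompose ∫((3*t**2 + 26*t + 8)/(t**3 + t**2 - 16*t - 16)) dt by partial fractions, (3*t**2 + 26*t + 8)/(t**3 + t**2 - 16*t - 16) = -2/(t + 4) + 1/(t + 1) + 4/(t - 4): now ∫(4/(t - 4)) dt + ∫(1/(t + 1)) dt + ∫(-2/(t + 4)) dt.
Step 2. Evaluate the standard form [assuming t > 4]: now 4*log(t - 4) + ∫(1/(t + 1)) dt + ∫(-2/(t + 4)) dt.
Step 3. Evaluate the standard form [assuming t > -1]: now 4*log(t - 4) + log(t + 1) + ∫(-2/(t + 4)) dt.
Step 4. Evaluate the standard form [assuming t > -4]: now 4*log(t - 4) + log(t + 1) - 2*log(t + 4).
Answer: 4*log(t - 4) + log(t + 1) - 2*log(t + 4).


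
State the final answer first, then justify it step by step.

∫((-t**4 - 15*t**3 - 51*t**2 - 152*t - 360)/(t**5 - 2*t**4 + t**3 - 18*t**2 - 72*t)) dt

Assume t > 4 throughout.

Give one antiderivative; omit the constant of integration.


The answer is 5*log(t) - 5*log(t - 4) - log(t + 2) + atan(t/3)/3.
Step 1. Decompose ∫((-t**4 - 15*t**3 - 51*t**2 - 152*t - 360)/(t**5 - 2*t**4 + t**3 - 18*t**2 - 72*t)) dt by partial fractions, (-t**4 - 15*t**3 - 51*t**2 - 152*t - 360)/(t**5 - 2*t**4 + t**3 - 18*t**2 - 72*t) = 1/(t**2 + 9) - 1/(t + 2) - 5/(t - 4) + 5/t: now ∫(5/t) dt + ∫(-5/(t - 4)) dt + ∫(-1/(t + 2)) dt + ∫(1/(t**2 + 9)) dt.
Step 2. Evaluate the standard form [assuming t > -2]: now -log(t + 2) + ∫(5/t) dt + ∫(-5/(t - 4)) dt + ∫(1/(t**2 + 9)) dt.
Step 3. Evaluate the standard form [assuming t > 0]: now 5*log(t) - log(t + 2) + ∫(-5/(t - 4)) dt + ∫(1/(t**2 + 9)) dt.
Step 4. Evaluate the standard form [assuming t > 4]: now 5*log(t) - 5*log(t - 4) - log(t + 2) + ∫(1/(t**2 + 9)) dt.
Step 5. Evaluate the standard form: now 5*log(t) - 5*log(t - 4) - log(t + 2) + atan(t/3)/3.
Answer: 5*log(t) - 5*log(t - 4) - log(t + 2) + atan(t/3)/3.


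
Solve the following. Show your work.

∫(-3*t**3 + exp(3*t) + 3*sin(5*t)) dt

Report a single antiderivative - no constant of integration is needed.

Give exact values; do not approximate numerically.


Step 1. Rewrite: now ∫(-3*t**3) dt + ∫(exp(3*t)) dt + ∫(3*sin(5*t)) dt.
Step 2. Evaluate the standard form: now -3*t**4/4 + ∫(exp(3*t)) dt + ∫(3*sin(5*t)) dt.
Step 3. Evaluate the standard form: now -3*t**4/4 - 3*cos(5*t)/5 + ∫(exp(3*t)) dt.
Step 4. Evaluate the standard form: now -3*t**4/4 + exp(3*t)/3 - 3*cos(5*t)/5.
Answer: -3*t**4/4 + exp(3*t)/3 - 3*cos(5*t)/5.


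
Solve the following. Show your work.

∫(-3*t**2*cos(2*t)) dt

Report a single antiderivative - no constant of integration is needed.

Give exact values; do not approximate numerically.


Step 1. Integrate ∫(-3*t**2*cos(2*t)) dt by parts with u = t**2, dv = (-3*cos(2*t)) dt, so v = -3*sin(2*t)/2: now -3*t**2*sin(2*t)/2 + ∫(3*t*sin(2*t)) dt.
Step 2. Integrate ∫(3*t*sin(2*t)) dt by parts with u = t, dv = (3*sin(2*t)) dt, so v = -3*cos(2*t)/2: now -3*t**2*sin(2*t)/2 - 3*t*cos(2*t)/2 + ∫(3*cos(2*t)/2) dt.
Step 3. Evaluate the standard form: now -3*t**2*sin(2*t)/2 - 3*t*cos(2*t)/2 + 3*sin(2*t)/4.
Answer: -3*t**2*sin(2*t)/2 - 3*t*cos(2*t)/2 + 3*sin(2*t)/4.


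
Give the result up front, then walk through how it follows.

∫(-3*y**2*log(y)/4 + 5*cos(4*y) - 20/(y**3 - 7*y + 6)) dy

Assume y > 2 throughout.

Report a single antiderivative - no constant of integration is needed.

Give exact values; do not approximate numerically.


The answer is -y**3*log(y)/4 + y**3/12 - 4*log(y - 2) + 5*log(y - 1) - log(y + 3) + 5*sin(4*y)/4.
Step 1. Rewrite: now ∫(-3*y**2*log(y)/4) dy + ∫(-20/(y**3 - 7*y + 6)) dy + ∫(5*cos(4*y)) dy.
Step 2. Integrate ∫(-3*y**2*log(y)/4) dy by parts with u = log(y), dv = (-3*y**2/4) dy, so v = -y**3/4 [assuming y > 0]: now -y**3*log(y)/4 + ∫(y**2/4) dy + ∫(-20/(y**3 - 7*y + 6)) dy + ∫(5*cos(4*y)) dy.
Step 3. Evaluate the standard form: now -y**3*log(y)/4 + y**3/12 + ∫(-20/(y**3 - 7*y + 6)) dy + ∫(5*cos(4*y)) dy.
Step 4. Evaluate the standard form: now -y**3*log(y)/4 + y**3/12 + 5*sin(4*y)/4 + ∫(-20/(y**3 - 7*y + 6)) dy.
Step 5. Decompose ∫(-20/(y**3 - 7*y + 6)) dy by partial fractions, -20/(y**3 - 7*y + 6) = -1/(y + 3) + 5/(y - 1) - 4/(y - 2): now -y**3*log(y)/4 + y**3/12 + 5*sin(4*y)/4 + ∫(-4/(y - 2)) dy + ∫(5/(y - 1)) dy + ∫(-1/(y + 3)) dy.
Step 6. Evaluate the standard form [assuming y > -3]: now -y**3*log(y)/4 + y**3/12 - log(y + 3) + 5*sin(4*y)/4 + ∫(-4/(y - 2)) dy + ∫(5/(y - 1)) dy.
Step 7. Evaluate the standard form [assuming y > 2]: now -y**3*log(y)/4 + y**3/12 - 4*log(y - 2) - log(y + 3) + 5*sin(4*y)/4 + ∫(5/(y - 1)) dy.
Step 8. Evaluate the standard form [assuming y > 1]: now -y**3*log(y)/4 + y**3/12 - 4*log(y - 2) + 5*log(y - 1) - log(y + 3) + 5*sin(4*y)/4.
Answer: -y**3*log(y)/4 + y**3/12 - 4*log(y - 2) + 5*log(y - 1) - log(y + 3) + 5*sin(4*y)/4.


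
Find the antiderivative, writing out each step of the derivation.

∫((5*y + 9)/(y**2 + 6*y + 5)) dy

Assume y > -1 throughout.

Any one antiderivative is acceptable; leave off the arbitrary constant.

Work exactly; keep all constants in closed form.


Step 1. Decompose ∫((5*y + 9)/(y**2 + 6*y + 5)) dy by partial fractions, (5*y + 9)/(y**2 + 6*y + 5) = 4/(y + 5) + 1/(y + 1): now ∫(1/(y + 1)) dy + ∫(4/(y + 5)) dy.
Step 2. Evaluate the standard form [assuming y > -5]: now 4*log(y + 5) + ∫(1/(y + 1)) dy.
Step 3. Evaluate the standard form [assuming y > -1]: now log(y + 1) + 4*log(y + 5).
Answer: log(y + 1) + 4*log(y + 5).


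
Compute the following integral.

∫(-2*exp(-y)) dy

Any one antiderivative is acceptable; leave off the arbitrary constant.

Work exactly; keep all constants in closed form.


Answer: 2*exp(-y).


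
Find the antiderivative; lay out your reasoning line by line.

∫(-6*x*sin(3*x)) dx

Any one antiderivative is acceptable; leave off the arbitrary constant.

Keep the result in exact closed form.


Step 1. Integrate ∫(-6*x*sin(3*x)) dx by parts with u = x, dv = (-6*sin(3*x)) dx, so v = 2*cos(3*x): now 2*x*cos(3*x) + ∫(-2*cos(3*x)) dx.
Step 2. Evaluate the standard form: now 2*x*cos(3*x) - 2*sin(3*x)/3.
Answer: 2*x*cos(3*x) - 2*sin(3*x)/3.


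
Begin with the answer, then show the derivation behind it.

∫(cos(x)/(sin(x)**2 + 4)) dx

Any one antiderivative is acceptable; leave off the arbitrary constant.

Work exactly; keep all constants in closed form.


The answer is atan(sin(x)/2)/2.
Step 1. Substitute u = sin(x), turning ∫(cos(x)/(sin(x)**2 + 4)) dx into ∫(1/(u**2 + 4)) du: now ∫(1/(u**2 + 4)) du.
Step 2. Evaluate the standard form: now atan(u/2)/2.
Step 3. Substitute back u = sin(x): now atan(sin(x)/2)/2.
Answer: atan(sin(x)/2)/2.


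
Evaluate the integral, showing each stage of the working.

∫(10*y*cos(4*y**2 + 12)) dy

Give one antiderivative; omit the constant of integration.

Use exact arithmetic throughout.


Step 1. Substitute u = y**2 + 3, turning ∫(10*y*cos(4*y**2 + 12)) dy into ∫(5*cos(4*u)) du: now ∫(5*cos(4*u)) du.
Step 2. Evaluate the standard form: now 5*sin(4*u)/4.
Step 3. Substitute back u = y**2 + 3: now 5*sin(4*y**2 + 12)/4.
Answer: 5*sin(4*y**2 + 12)/4.


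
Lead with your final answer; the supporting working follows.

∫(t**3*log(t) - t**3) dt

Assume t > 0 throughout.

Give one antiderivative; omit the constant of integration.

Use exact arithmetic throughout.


The answer is t**4*log(t)/4 - 5*t**4/16.
Step 1. Rewrite: now ∫(-t**3) dt + ∫(t**3*log(t)) dt.
Step 2. Evaluate the standard form: now -t**4/4 + ∫(t**3*log(t)) dt.
Step 3. Integrate ∫(t**3*log(t)) dt by parts with u = log(t), dv = (t**3) dt, so v = t**4/4 [assuming t > 0]: now t**4*log(t)/4 - t**4/4 + ∫(-t**3/4) dt.
Step 4. Evaluate the standard form: now t**4*log(t)/4 - 5*t**4/16.
Answer: t**4*log(t)/4 - 5*t**4/16.


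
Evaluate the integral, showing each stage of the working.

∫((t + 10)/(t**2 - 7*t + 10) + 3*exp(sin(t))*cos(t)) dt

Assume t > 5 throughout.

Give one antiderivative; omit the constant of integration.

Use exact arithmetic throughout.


Step 1. Rewrite: now ∫((t + 10)/(t**2 - 7*t + 10)) dt + ∫(3*exp(sin(t))*cos(t)) dt.
Step 2. Substitute u = sin(t), turning ∫(3*exp(sin(t))*cos(t)) dt into ∫(3*exp(u)) du: now ∫((t + 10)/(t**2 - 7*t + 10)) dt + ∫(3*exp(u)) du.
Step 3. Evaluate the standard form: now 3*exp(u) + ∫((t + 10)/(t**2 - 7*t + 10)) dt.
Step 4. Substitute back u = sin(t): now 3*exp(sin(t)) + ∫((t + 10)/(t**2 - 7*t + 10)) dt.
Step 5. Decompose ∫((t + 10)/(t**2 - 7*t + 10)) dt by partial fractions, (t + 10)/(t**2 - 7*t + 10) = -4/(t - 2) + 5/(t - 5): now 3*exp(sin(t)) + ∫(5/(t - 5)) dt + ∫(-4/(t - 2)) dt.
Step 6. Evaluate the standard form [assuming t > 2]: now 3*exp(sin(t)) - 4*log(t - 2) + ∫(5/(t - 5)) dt.
Step 7. Evaluate the standard form [assuming t > 5]: now 3*exp(sin(t)) + 5*log(t - 5) - 4*log(t - 2).
Answer: 3*exp(sin(t)) + 5*log(t - 5) - 4*log(t - 2).


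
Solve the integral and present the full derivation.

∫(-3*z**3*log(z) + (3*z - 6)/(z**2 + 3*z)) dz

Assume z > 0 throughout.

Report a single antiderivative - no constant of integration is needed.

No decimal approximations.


Step 1. Rewrite: now ∫(-3*z**3*log(z)) dz + ∫((3*z - 6)/(z**2 + 3*z)) dz.
Step 2. Integrate ∫(-3*z**3*log(z)) dz by parts with u = log(z), dv = (-3*z**3) dz, so v = -3*z**4/4 [assuming z > 0]: now -3*z**4*log(z)/4 + ∫(3*z**3/4) dz + ∫((3*z - 6)/(z**2 + 3*z)) dz.
Step 3. Evaluate the standard form: now -3*z**4*log(z)/4 + 3*z**4/16 + ∫((3*z - 6)/(z**2 + 3*z)) dz.
Step 4. Decompose ∫((3*z - 6)/(z**2 + 3*z)) dz by partial fractions, (3*z - 6)/(z**2 + 3*z) = 5/(z + 3) - 2/z: now -3*z**4*log(z)/4 + 3*z**4/16 + ∫(-2/z) dz + ∫(5/(z + 3)) dz.
Step 5. Evaluate the standard form [assuming z > 0]: now -3*z**4*log(z)/4 + 3*z**4/16 - 2*log(z) + ∫(5/(z + 3)) dz.
Step 6. Evaluate the standard form [assuming z > -3]: now -3*z**4*log(z)/4 + 3*z**4/16 - 2*log(z) + 5*log(z + 3).
Answer: -3*z**4*log(z)/4 + 3*z**4/16 - 2*log(z) + 5*log(z + 3).


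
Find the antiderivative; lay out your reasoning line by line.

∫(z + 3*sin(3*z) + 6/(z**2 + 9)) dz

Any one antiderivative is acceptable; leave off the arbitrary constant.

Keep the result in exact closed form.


Step 1. Rewrite: now ∫(z) dz + ∫(6/(z**2 + 9)) dz + ∫(3*sin(3*z)) dz.
Step 2. Evaluate the standard form: now z**2/2 + ∫(6/(z**2 + 9)) dz + ∫(3*sin(3*z)) dz.
Step 3. Evaluate the standard form: now z**2/2 - cos(3*z) + ∫(6/(z**2 + 9)) dz.
Step 4. Evaluate the standard form: now z**2/2 - cos(3*z) + 2*atan(z/3).
Answer: z**2/2 - cos(3*z) + 2*atan(z/3).


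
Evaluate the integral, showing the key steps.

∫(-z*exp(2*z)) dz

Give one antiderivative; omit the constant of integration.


Step 1. Integrate ∫(-z*exp(2*z)) dz by parts with u = z, dv = (-exp(2*z)) dz, so v = -exp(2*z)/2: now -z*exp(2*z)/2 + ∫(exp(2*z)/2) dz.
Step 2. Evaluate the standard form: now -z*exp(2*z)/2 + exp(2*z)/4.
Answer: -z*exp(2*z)/2 + exp(2*z)/4.


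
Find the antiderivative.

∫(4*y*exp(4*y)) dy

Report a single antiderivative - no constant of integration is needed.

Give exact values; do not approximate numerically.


Answer: y*exp(4*y) - exp(4*y)/4.


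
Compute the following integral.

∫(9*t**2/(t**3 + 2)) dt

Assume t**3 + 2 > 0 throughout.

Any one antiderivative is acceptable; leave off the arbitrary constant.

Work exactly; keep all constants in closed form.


Answer: 3*log(t**3 + 2).


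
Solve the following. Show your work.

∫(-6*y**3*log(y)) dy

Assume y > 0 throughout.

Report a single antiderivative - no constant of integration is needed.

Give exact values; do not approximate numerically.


Step 1. Integrate ∫(-6*y**3*log(y)) dy by parts with u = log(y), dv = (-6*y**3) dy, so v = -3*y**4/2 [assuming y > 0]: now -3*y**4*log(y)/2 + ∫(3*y**3/2) dy.
Step 2. Evaluate the standard form: now -3*y**4*log(y)/2 + 3*y**4/8.
Answer: -3*y**4*log(y)/2 + 3*y**4/8.


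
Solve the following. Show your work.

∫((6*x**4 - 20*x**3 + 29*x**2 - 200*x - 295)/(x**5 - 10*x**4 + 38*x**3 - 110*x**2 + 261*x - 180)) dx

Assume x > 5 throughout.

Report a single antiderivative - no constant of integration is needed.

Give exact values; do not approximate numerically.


Step 1. Decompose ∫((6*x**4 - 20*x**3 + 29*x**2 - 200*x - 295)/(x**5 - 10*x**4 + 38*x**3 - 110*x**2 + 261*x - 180)) dx by partial fractions, (6*x**4 - 20*x**3 + 29*x**2 - 200*x - 295)/(x**5 - 10*x**4 + 38*x**3 - 110*x**2 + 261*x - 180) = -1/(x**2 + 9) - 4/(x - 1) + 5/(x - 4) + 5/(x - 5): now ∫(5/(x - 5)) dx + ∫(5/(x - 4)) dx + ∫(-4/(x - 1)) dx + ∫(-1/(x**2 + 9)) dx.
Step 2. Evaluate the standard form [assuming x > 5]: now 5*log(x - 5) + ∫(5/(x - 4)) dx + ∫(-4/(x - 1)) dx + ∫(-1/(x**2 + 9)) dx.
Step 3. Evaluate the standard form [assuming x > 1]: now 5*log(x - 5) - 4*log(x - 1) + ∫(5/(x - 4)) dx + ∫(-1/(x**2 + 9)) dx.
Step 4. Evaluate the standard form [assuming x > 4]: now 5*log(x - 5) + 5*log(x - 4) - 4*log(x - 1) + ∫(-1/(x**2 + 9)) dx.
Step 5. Evaluate the standard form: now 5*log(x - 5) + 5*log(x - 4) - 4*log(x - 1) - atan(x/3)/3.
Answer: 5*log(x - 5) + 5*log(x - 4) - 4*log(x - 1) - atan(x/3)/3.


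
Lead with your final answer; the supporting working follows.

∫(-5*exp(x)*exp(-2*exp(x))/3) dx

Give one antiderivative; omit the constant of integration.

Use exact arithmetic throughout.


The answer is 5*exp(-2*exp(x))/6.
Step 1. Substitute u = exp(x), turning ∫(-5*exp(x)*exp(-2*exp(x))/3) dx into ∫(-5*exp(-2*u)/3) du: now ∫(-5*exp(-2*u)/3) du.
Step 2. Evaluate the standard form: now 5*exp(-2*u)/6.
Step 3. Substitute back u = exp(x): now 5*exp(-2*exp(x))/6.
Answer: 5*exp(-2*exp(x))/6.


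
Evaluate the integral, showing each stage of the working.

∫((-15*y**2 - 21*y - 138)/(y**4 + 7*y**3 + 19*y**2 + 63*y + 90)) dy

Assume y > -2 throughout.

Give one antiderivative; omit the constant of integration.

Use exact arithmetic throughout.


Step 1. Decompose ∫((-15*y**2 - 21*y - 138)/(y**4 + 7*y**3 + 19*y**2 + 63*y + 90)) dy by partial fractions, (-15*y**2 - 21*y - 138)/(y**4 + 7*y**3 + 19*y**2 + 63*y + 90) = -3/(y**2 + 9) + 4/(y + 5) - 4/(y + 2): now ∫(-4/(y + 2)) dy + ∫(4/(y + 5)) dy + ∫(-3/(y**2 + 9)) dy.
Step 2. Evaluate the standard form [assuming y > -2]: now -4*log(y + 2) + ∫(4/(y + 5)) dy + ∫(-3/(y**2 + 9)) dy.
Step 3. Evaluate the standard form [assuming y > -5]: now -4*log(y + 2) + 4*log(y + 5) + ∫(-3/(y**2 + 9)) dy.
Step 4. Evaluate the standard form: now -4*log(y + 2) + 4*log(y + 5) - atan(y/3).
Answer: -4*log(y + 2) + 4*log(y + 5) - atan(y/3).


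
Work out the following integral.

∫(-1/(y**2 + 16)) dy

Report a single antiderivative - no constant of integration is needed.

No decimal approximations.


Answer: -atan(y/4)/4.


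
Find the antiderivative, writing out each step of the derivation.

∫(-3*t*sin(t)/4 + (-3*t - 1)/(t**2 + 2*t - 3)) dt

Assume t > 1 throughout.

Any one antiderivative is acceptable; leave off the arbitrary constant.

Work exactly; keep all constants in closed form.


Step 1. Rewrite: now ∫(-3*t*sin(t)/4) dt + ∫((-3*t - 1)/(t**2 + 2*t - 3)) dt.
Step 2. Decompose ∫((-3*t - 1)/(t**2 + 2*t - 3)) dt by partial fractions, (-3*t - 1)/(t**2 + 2*t - 3) = -2/(t + 3) - 1/(t - 1): now ∫(-3*t*sin(t)/4) dt + ∫(-1/(t - 1)) dt + ∫(-2/(t + 3)) dt.
Step 3. Evaluate the standard form [assuming t > 1]: now -log(t - 1) + ∫(-3*t*sin(t)/4) dt + ∫(-2/(t + 3)) dt.
Step 4. Evaluate the standard form [assuming t > -3]: now -log(t - 1) - 2*log(t + 3) + ∫(-3*t*sin(t)/4) dt.
Step 5. Integrate ∫(-3*t*sin(t)/4) dt by parts with u = t, dv = (-3*sin(t)/4) dt, so v = 3*cos(t)/4: now 3*t*cos(t)/4 - log(t - 1) - 2*log(t + 3) + ∫(-3*cos(t)/4) dt.
Step 6. Evaluate the standard form: now 3*t*cos(t)/4 - log(t - 1) - 2*log(t + 3) - 3*sin(t)/4.
Answer: 3*t*cos(t)/4 - log(t - 1) - 2*log(t + 3) - 3*sin(t)/4.


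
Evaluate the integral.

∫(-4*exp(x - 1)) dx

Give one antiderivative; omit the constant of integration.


Answer: -4*exp(x - 1).


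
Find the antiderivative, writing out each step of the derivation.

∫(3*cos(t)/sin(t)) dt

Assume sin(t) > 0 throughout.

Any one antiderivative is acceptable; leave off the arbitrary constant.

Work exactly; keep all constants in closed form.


Step 1. Substitute u = sin(t), turning ∫(3*cos(t)/sin(t)) dt into ∫(3/u) du: now ∫(3/u) du.
Step 2. Evaluate the standard form [assuming u > 0]: now 3*log(u).
Step 3. Substitute back u = sin(t): now 3*log(sin(t)).
Answer: 3*log(sin(t)).


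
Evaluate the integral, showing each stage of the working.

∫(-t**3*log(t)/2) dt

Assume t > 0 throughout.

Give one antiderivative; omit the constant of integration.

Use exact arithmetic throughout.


Step 1. Integrate ∫(-t**3*log(t)/2) dt by parts with u = log(t), dv = (-t**3/2) dt, so v = -t**4/8 [assuming t > 0]: now -t**4*log(t)/8 + ∫(t**3/8) dt.
Step 2. Evaluate the standard form: now -t**4*log(t)/8 + t**4/32.
Answer: -t**4*log(t)/8 + t**4/32.


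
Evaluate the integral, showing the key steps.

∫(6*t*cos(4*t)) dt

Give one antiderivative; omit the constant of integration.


Step 1. Integrate ∫(6*t*cos(4*t)) dt by parts with u = t, dv = (6*cos(4*t)) dt, so v = 3*sin(4*t)/2: now 3*t*sin(4*t)/2 + ∫(-3*sin(4*t)/2) dt.
Step 2. Evaluate the standard form: now 3*t*sin(4*t)/2 + 3*cos(4*t)/8.
Answer: 3*t*sin(4*t)/2 + 3*cos(4*t)/8.


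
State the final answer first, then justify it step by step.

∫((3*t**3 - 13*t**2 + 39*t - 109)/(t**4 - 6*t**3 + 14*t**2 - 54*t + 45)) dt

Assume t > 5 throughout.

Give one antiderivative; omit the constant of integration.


The answer is log(t - 5) + 2*log(t - 1) - 2*atan(t/3)/3.
Step 1. Decompose ∫((3*t**3 - 13*t**2 + 39*t - 109)/(t**4 - 6*t**3 + 14*t**2 - 54*t + 45)) dt by partial fractions, (3*t**3 - 13*t**2 + 39*t - 109)/(t**4 - 6*t**3 + 14*t**2 - 54*t + 45) = -2/(t**2 + 9) + 2/(t - 1) + 1/(t - 5): now ∫(1/(t - 5)) dt + ∫(2/(t - 1)) dt + ∫(-2/(t**2 + 9)) dt.
Step 2. Evaluate the standard form [assuming t > 5]: now log(t - 5) + ∫(2/(t - 1)) dt + ∫(-2/(t**2 + 9)) dt.
Step 3. Evaluate the standard form [assuming t > 1]: now log(t - 5) + 2*log(t - 1) + ∫(-2/(t**2 + 9)) dt.
Step 4. Evaluate the standard form: now log(t - 5) + 2*log(t - 1) - 2*atan(t/3)/3.
Answer: log(t - 5) + 2*log(t - 1) - 2*atan(t/3)/3.


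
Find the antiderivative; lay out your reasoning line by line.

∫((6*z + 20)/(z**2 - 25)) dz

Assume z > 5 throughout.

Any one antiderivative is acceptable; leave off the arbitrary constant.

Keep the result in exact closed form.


Step 1. Decompose ∫((6*z + 20)/(z**2 - 25)) dz by partial fractions, (6*z + 20)/(z**2 - 25) = 1/(z + 5) + 5/(z - 5): now ∫(5/(z - 5)) dz + ∫(1/(z + 5)) dz.
Step 2. Evaluate the standard form [assuming z > 5]: now 5*log(z - 5) + ∫(1/(z + 5)) dz.
Step 3. Evaluate the standard form [assuming z > -5]: now 5*log(z - 5) + log(z + 5).
Answer: 5*log(z - 5) + log(z + 5).


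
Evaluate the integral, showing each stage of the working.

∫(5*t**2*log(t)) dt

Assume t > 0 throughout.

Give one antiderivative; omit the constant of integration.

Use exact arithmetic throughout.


Step 1. Integrate ∫(5*t**2*log(t)) dt by parts with u = log(t), dv = (5*t**2) dt, so v = 5*t**3/3 [assuming t > 0]: now 5*t**3*log(t)/3 + ∫(-5*t**2/3) dt.
Step 2. Evaluate the standard form: now 5*t**3*log(t)/3 - 5*t**3/9.
Answer: 5*t**3*log(t)/3 - 5*t**3/9.


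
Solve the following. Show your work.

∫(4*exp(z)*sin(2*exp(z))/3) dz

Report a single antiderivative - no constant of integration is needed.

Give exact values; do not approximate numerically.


Step 1. Substitute u = exp(z), turning ∫(4*exp(z)*sin(2*exp(z))/3) dz into ∫(4*sin(2*u)/3) du: now ∫(4*sin(2*u)/3) du.
Step 2. Evaluate the standard form: now -2*cos(2*u)/3.
Step 3. Substitute back u = exp(z): now -2*cos(2*exp(z))/3.
Answer: -2*cos(2*exp(z))/3.


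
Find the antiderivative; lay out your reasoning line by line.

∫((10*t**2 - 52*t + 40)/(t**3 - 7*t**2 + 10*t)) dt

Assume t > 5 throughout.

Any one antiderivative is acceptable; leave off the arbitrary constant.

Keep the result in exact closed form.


Step 1. Decompose ∫((10*t**2 - 52*t + 40)/(t**3 - 7*t**2 + 10*t)) dt by partial fractions, (10*t**2 - 52*t + 40)/(t**3 - 7*t**2 + 10*t) = 4/(t - 2) + 2/(t - 5) + 4/t: now ∫(4/t) dt + ∫(2/(t - 5)) dt + ∫(4/(t - 2)) dt.
Step 2. Evaluate the standard form [assuming t > 5]: now 2*log(t - 5) + ∫(4/t) dt + ∫(4/(t - 2)) dt.
Step 3. Evaluate the standard form [assuming t > 0]: now 4*log(t) + 2*log(t - 5) + ∫(4/(t - 2)) dt.
Step 4. Evaluate the standard form [assuming t > 2]: now 4*log(t) + 2*log(t - 5) + 4*log(t - 2).
Answer: 4*log(t) + 2*log(t - 5) + 4*log(t - 2).


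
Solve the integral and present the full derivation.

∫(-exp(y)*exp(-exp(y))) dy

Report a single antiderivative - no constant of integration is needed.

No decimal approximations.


Step 1. Substitute u = exp(y), turning ∫(-exp(y)*exp(-exp(y))) dy into ∫(-exp(-u)) du: now ∫(-exp(-u)) du.
Step 2. Evaluate the standard form: now exp(-u).
Step 3. Substitute back u = exp(y): now exp(-exp(y)).
Answer: exp(-exp(y)).


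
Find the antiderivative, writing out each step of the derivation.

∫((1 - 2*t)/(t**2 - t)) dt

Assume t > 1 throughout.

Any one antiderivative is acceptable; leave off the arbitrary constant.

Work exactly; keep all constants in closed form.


Step 1. Decompose ∫((1 - 2*t)/(t**2 - t)) dt by partial fractions, (1 - 2*t)/(t**2 - t) = -1/(t - 1) - 1/t: now ∫(-1/t) dt + ∫(-1/(t - 1)) dt.
Step 2. Evaluate the standard form [assuming t > 0]: now -log(t) + ∫(-1/(t - 1)) dt.
Step 3. Evaluate the standard form [assuming t > 1]: now -log(t) - log(t - 1).
Answer: -log(t) - log(t - 1).


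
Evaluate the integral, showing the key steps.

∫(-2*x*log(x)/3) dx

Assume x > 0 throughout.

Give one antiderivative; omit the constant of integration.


Step 1. Integrate ∫(-2*x*log(x)/3) dx by parts with u = log(x), dv = (-2*x/3) dx, so v = -x**2/3 [assuming x > 0]: now -x**2*log(x)/3 + ∫(x/3) dx.
Step 2. Evaluate the standard form: now -x**2*log(x)/3 + x**2/6.
Answer: -x**2*log(x)/3 + x**2/6.


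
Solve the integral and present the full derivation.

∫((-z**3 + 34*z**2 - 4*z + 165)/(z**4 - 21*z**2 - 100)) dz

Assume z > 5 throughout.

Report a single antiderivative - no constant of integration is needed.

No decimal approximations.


Step 1. Decompose ∫((-z**3 + 34*z**2 - 4*z + 165)/(z**4 - 21*z**2 - 100)) dz by partial fractions, (-z**3 + 34*z**2 - 4*z + 165)/(z**4 - 21*z**2 - 100) = -1/(z**2 + 4) - 4/(z + 5) + 3/(z - 5): now ∫(3/(z - 5)) dz + ∫(-4/(z + 5)) dz + ∫(-1/(z**2 + 4)) dz.
Step 2. Evaluate the standard form [assuming z > -5]: now -4*log(z + 5) + ∫(3/(z - 5)) dz + ∫(-1/(z**2 + 4)) dz.
Step 3. Evaluate the standard form [assuming z > 5]: now 3*log(z - 5) - 4*log(z + 5) + ∫(-1/(z**2 + 4)) dz.
Step 4. Evaluate the standard form: now 3*log(z - 5) - 4*log(z + 5) - atan(z/2)/2.
Answer: 3*log(z - 5) - 4*log(z + 5) - atan(z/2)/2.


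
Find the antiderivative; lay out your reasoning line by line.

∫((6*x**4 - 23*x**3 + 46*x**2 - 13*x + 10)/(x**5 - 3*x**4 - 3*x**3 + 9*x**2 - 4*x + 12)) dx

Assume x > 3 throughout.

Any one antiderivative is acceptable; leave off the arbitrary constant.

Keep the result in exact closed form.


Step 1. Decompose ∫((6*x**4 - 23*x**3 + 46*x**2 - 13*x + 10)/(x**5 - 3*x**4 - 3*x**3 + 9*x**2 - 4*x + 12)) dx by partial fractions, (6*x**4 - 23*x**3 + 46*x**2 - 13*x + 10)/(x**5 - 3*x**4 - 3*x**3 + 9*x**2 - 4*x + 12) = -2/(x**2 + 1) + 5/(x + 2) - 4/(x - 2) + 5/(x - 3): now ∫(5/(x - 3)) dx + ∫(-4/(x - 2)) dx + ∫(5/(x + 2)) dx + ∫(-2/(x**2 + 1)) dx.
Step 2. Evaluate the standard form [assuming x > 3]: now 5*log(x - 3) + ∫(-4/(x - 2)) dx + ∫(5/(x + 2)) dx + ∫(-2/(x**2 + 1)) dx.
Step 3. Evaluate the standard form [assuming x > -2]: now 5*log(x - 3) + 5*log(x + 2) + ∫(-4/(x - 2)) dx + ∫(-2/(x**2 + 1)) dx.
Step 4. Evaluate the standard form [assuming x > 2]: now 5*log(x - 3) - 4*log(x - 2) + 5*log(x + 2) + ∫(-2/(x**2 + 1)) dx.
Step 5. Evaluate the standard form: now 5*log(x - 3) - 4*log(x - 2) + 5*log(x + 2) - 2*atan(x).
Answer: 5*log(x - 3) - 4*log(x - 2) + 5*log(x + 2) - 2*atan(x).


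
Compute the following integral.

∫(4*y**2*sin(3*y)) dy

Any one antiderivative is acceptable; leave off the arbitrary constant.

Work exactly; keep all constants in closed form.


Answer: -4*y**2*cos(3*y)/3 + 8*y*sin(3*y)/9 + 8*cos(3*y)/27.


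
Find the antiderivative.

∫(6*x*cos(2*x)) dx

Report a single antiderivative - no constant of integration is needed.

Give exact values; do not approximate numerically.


Answer: 3*x*sin(2*x) + 3*cos(2*x)/2.


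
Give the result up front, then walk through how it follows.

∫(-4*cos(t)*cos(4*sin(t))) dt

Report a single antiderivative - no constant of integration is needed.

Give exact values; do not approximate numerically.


The answer is -sin(4*sin(t)).
Step 1. Substitute u = sin(t), turning ∫(-4*cos(t)*cos(4*sin(t))) dt into ∫(-4*cos(4*u)) du: now ∫(-4*cos(4*u)) du.
Step 2. Evaluate the standard form: now -sin(4*u).
Step 3. Substitute back u = sin(t): now -sin(4*sin(t)).
Answer: -sin(4*sin(t)).


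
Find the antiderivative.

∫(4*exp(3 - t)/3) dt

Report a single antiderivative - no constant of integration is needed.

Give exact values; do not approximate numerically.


Answer: -4*exp(3 - t)/3.


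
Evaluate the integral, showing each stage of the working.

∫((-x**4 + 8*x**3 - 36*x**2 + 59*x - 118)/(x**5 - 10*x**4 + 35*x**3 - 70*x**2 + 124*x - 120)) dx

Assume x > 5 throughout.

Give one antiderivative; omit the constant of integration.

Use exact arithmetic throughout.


Step 1. Decompose ∫((-x**4 + 8*x**3 - 36*x**2 + 59*x - 118)/(x**5 - 10*x**4 + 35*x**3 - 70*x**2 + 124*x - 120)) dx by partial fractions, (-x**4 + 8*x**3 - 36*x**2 + 59*x - 118)/(x**5 - 10*x**4 + 35*x**3 - 70*x**2 + 124*x - 120) = 1/(x**2 + 4) - 4/(x - 2) + 5/(x - 3) - 2/(x - 5): now ∫(-2/(x - 5)) dx + ∫(5/(x - 3)) dx + ∫(-4/(x - 2)) dx + ∫(1/(x**2 + 4)) dx.
Step 2. Evaluate the standard form [assuming x > 5]: now -2*log(x - 5) + ∫(5/(x - 3)) dx + ∫(-4/(x - 2)) dx + ∫(1/(x**2 + 4)) dx.
Step 3. Evaluate the standard form [assuming x > 3]: now -2*log(x - 5) + 5*log(x - 3) + ∫(-4/(x - 2)) dx + ∫(1/(x**2 + 4)) dx.
Step 4. Evaluate the standard form [assuming x > 2]: now -2*log(x - 5) + 5*log(x - 3) - 4*log(x - 2) + ∫(1/(x**2 + 4)) dx.
Step 5. Evaluate the standard form: now -2*log(x - 5) + 5*log(x - 3) - 4*log(x - 2) + atan(x/2)/2.
Answer: -2*log(x - 5) + 5*log(x - 3) - 4*log(x - 2) + atan(x/2)/2.


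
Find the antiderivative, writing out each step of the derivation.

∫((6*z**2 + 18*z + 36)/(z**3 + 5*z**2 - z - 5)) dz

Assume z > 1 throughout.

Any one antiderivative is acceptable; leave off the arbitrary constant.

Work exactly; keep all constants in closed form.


Step 1. Decompose ∫((6*z**2 + 18*z + 36)/(z**3 + 5*z**2 - z - 5)) dz by partial fractions, (6*z**2 + 18*z + 36)/(z**3 + 5*z**2 - z - 5) = 4/(z + 5) - 3/(z + 1) + 5/(z - 1): now ∫(5/(z - 1)) dz + ∫(-3/(z + 1)) dz + ∫(4/(z + 5)) dz.
Step 2. Evaluate the standard form [assuming z > 1]: now 5*log(z - 1) + ∫(-3/(z + 1)) dz + ∫(4/(z + 5)) dz.
Step 3. Evaluate the standard form [assuming z > -1]: now 5*log(z - 1) - 3*log(z + 1) + ∫(4/(z + 5)) dz.
Step 4. Evaluate the standard form [assuming z > -5]: now 5*log(z - 1) - 3*log(z + 1) + 4*log(z + 5).
Answer: 5*log(z - 1) - 3*log(z + 1) + 4*log(z + 5).


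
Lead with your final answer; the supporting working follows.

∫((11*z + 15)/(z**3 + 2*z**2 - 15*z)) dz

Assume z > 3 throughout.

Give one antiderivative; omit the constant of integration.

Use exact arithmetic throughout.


The answer is -log(z) + 2*log(z - 3) - log(z + 5).
Step 1. Decompose ∫((11*z + 15)/(z**3 + 2*z**2 - 15*z)) dz by partial fractions, (11*z + 15)/(z**3 + 2*z**2 - 15*z) = -1/(z + 5) + 2/(z - 3) - 1/z: now ∫(-1/z) dz + ∫(2/(z - 3)) dz + ∫(-1/(z + 5)) dz.
Step 2. Evaluate the standard form [assuming z > -5]: now -log(z + 5) + ∫(-1/z) dz + ∫(2/(z - 3)) dz.
Step 3. Evaluate the standard form [assuming z > 0]: now -log(z) - log(z + 5) + ∫(2/(z - 3)) dz.
Step 4. Evaluate the standard form [assuming z > 3]: now -log(z) + 2*log(z - 3) - log(z + 5).
Answer: -log(z) + 2*log(z - 3) - log(z + 5).


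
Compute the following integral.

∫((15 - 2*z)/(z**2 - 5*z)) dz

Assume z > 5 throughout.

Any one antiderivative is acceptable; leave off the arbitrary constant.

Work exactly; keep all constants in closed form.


Answer: -3*log(z) + log(z - 5).


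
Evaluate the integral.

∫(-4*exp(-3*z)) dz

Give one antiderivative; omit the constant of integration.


Answer: 4*exp(-3*z)/3.


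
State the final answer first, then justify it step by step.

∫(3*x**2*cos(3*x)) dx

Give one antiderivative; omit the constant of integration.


The answer is x**2*sin(3*x) + 2*x*cos(3*x)/3 - 2*sin(3*x)/9.
Step 1. Integrate ∫(3*x**2*cos(3*x)) dx by parts with u = x**2, dv = (3*cos(3*x)) dx, so v = sin(3*x): now x**2*sin(3*x) + ∫(-2*x*sin(3*x)) dx.
Step 2. Integrate ∫(-2*x*sin(3*x)) dx by parts with u = x, dv = (-2*sin(3*x)) dx, so v = 2*cos(3*x)/3: now x**2*sin(3*x) + 2*x*cos(3*x)/3 + ∫(-2*cos(3*x)/3) dx.
Step 3. Evaluate the standard form: now x**2*sin(3*x) + 2*x*cos(3*x)/3 - 2*sin(3*x)/9.
Answer: x**2*sin(3*x) + 2*x*cos(3*x)/3 - 2*sin(3*x)/9.


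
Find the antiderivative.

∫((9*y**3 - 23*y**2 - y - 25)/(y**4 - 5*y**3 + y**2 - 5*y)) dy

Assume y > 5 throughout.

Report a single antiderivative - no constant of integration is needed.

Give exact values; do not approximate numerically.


Answer: 5*log(y) + 4*log(y - 5) + 2*atan(y).


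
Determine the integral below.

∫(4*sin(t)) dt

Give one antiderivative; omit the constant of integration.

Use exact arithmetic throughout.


Answer: -4*cos(t).


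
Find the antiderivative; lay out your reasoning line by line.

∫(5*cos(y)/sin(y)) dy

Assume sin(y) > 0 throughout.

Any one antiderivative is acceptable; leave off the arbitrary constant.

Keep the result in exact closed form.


Step 1. Substitute u = sin(y), turning ∫(5*cos(y)/sin(y)) dy into ∫(5/u) du: now ∫(5/u) du.
Step 2. Evaluate the standard form [assuming u > 0]: now 5*log(u).
Step 3. Substitute back u = sin(y): now 5*log(sin(y)).
Answer: 5*log(sin(y)).


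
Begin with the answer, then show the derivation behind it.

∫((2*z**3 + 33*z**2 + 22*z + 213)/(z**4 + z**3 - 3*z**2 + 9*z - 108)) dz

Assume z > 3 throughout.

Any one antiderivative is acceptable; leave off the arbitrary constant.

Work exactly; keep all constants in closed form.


The answer is 5*log(z - 3) - 3*log(z + 4) + 4*atan(z/3)/3.
Step 1. Decompose ∫((2*z**3 + 33*z**2 + 22*z + 213)/(z**4 + z**3 - 3*z**2 + 9*z - 108)) dz by partial fractions, (2*z**3 + 33*z**2 + 22*z + 213)/(z**4 + z**3 - 3*z**2 + 9*z - 108) = 4/(z**2 + 9) - 3/(z + 4) + 5/(z - 3): now ∫(5/(z - 3)) dz + ∫(-3/(z + 4)) dz + ∫(4/(z**2 + 9)) dz.
Step 2. Evaluate the standard form [assuming z > -4]: now -3*log(z + 4) + ∫(5/(z - 3)) dz + ∫(4/(z**2 + 9)) dz.
Step 3. Evaluate the standard form [assuming z > 3]: now 5*log(z - 3) - 3*log(z + 4) + ∫(4/(z**2 + 9)) dz.
Step 4. Evaluate the standard form: now 5*log(z - 3) - 3*log(z + 4) + 4*atan(z/3)/3.
Answer: 5*log(z - 3) - 3*log(z + 4) + 4*atan(z/3)/3.


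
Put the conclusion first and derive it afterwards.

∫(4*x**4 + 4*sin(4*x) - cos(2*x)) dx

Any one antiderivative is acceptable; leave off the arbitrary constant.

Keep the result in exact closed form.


The answer is 4*x**5/5 - sin(2*x)/2 - cos(4*x).
Step 1. Rewrite: now ∫(4*x**4) dx + ∫(4*sin(4*x)) dx + ∫(-cos(2*x)) dx.
Step 2. Evaluate the standard form: now -cos(4*x) + ∫(4*x**4) dx + ∫(-cos(2*x)) dx.
Step 3. Evaluate the standard form: now -sin(2*x)/2 - cos(4*x) + ∫(4*x**4) dx.
Step 4. Evaluate the standard form: now 4*x**5/5 - sin(2*x)/2 - cos(4*x).
Answer: 4*x**5/5 - sin(2*x)/2 - cos(4*x).
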